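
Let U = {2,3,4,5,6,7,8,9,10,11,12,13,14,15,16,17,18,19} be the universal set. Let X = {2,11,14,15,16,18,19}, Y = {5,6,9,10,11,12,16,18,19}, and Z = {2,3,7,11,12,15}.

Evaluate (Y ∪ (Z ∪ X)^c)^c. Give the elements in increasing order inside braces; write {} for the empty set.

Z ∪ X = {2,3,7,11,12,14,15,16,18,19}
(Z ∪ X)^c = {4,5,6,8,9,10,13,17}
Y ∪ (Z ∪ X)^c = {4,5,6,8,9,10,11,12,13,16,17,18,19}
(Y ∪ (Z ∪ X)^c)^c = {2,3,7,14,15}

{2,3,7,14,15}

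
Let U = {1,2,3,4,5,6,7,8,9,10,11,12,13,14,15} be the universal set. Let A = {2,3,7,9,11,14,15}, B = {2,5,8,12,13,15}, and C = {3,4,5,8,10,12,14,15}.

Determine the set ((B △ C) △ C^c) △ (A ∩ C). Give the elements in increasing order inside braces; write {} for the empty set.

B △ C = {2,3,4,10,13,14}
C^c = {1,2,6,7,9,11,13}
(B △ C) △ C^c = {1,3,4,6,7,9,10,11,14}
A ∩ C = {3,14,15}
((B △ C) △ C^c) △ (A ∩ C) = {1,4,6,7,9,10,11,15}

{1,4,6,7,9,10,11,15}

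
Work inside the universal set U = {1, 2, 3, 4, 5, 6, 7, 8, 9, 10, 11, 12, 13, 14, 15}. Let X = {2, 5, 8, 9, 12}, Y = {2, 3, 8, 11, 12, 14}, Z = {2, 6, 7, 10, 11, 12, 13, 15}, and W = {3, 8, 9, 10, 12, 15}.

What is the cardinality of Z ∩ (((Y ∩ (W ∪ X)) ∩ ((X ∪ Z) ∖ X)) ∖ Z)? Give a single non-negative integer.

W ∪ X = {2, 3, 5, 8, 9, 10, 12, 15}
Y ∩ (W ∪ X) = {2, 3, 8, 12}
X ∪ Z = {2, 5, 6, 7, 8, 9, 10, 11, 12, 13, 15}
(X ∪ Z) ∖ X = {6, 7, 10, 11, 13, 15}
(Y ∩ (W ∪ X)) ∩ ((X ∪ Z) ∖ X) = {}
((Y ∩ (W ∪ X)) ∩ ((X ∪ Z) ∖ X)) ∖ Z = {}
Z ∩ (((Y ∩ (W ∪ X)) ∩ ((X ∪ Z) ∖ X)) ∖ Z) = {}
|Z ∩ (((Y ∩ (W ∪ X)) ∩ ((X ∪ Z) ∖ X)) ∖ Z)| = 0

0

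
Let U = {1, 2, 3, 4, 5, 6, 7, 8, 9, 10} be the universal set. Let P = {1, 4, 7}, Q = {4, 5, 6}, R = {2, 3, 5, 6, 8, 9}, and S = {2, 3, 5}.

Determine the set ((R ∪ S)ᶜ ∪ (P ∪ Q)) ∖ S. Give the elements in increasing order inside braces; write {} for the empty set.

{1, 4, 6, 7, 10}

R ∪ S = {2, 3, 5, 6, 8, 9}
(R ∪ S)ᶜ = {1, 4, 7, 10}
P ∪ Q = {1, 4, 5, 6, 7}
(R ∪ S)ᶜ ∪ (P ∪ Q) = {1, 4, 5, 6, 7, 10}
((R ∪ S)ᶜ ∪ (P ∪ Q)) ∖ S = {1, 4, 6, 7, 10}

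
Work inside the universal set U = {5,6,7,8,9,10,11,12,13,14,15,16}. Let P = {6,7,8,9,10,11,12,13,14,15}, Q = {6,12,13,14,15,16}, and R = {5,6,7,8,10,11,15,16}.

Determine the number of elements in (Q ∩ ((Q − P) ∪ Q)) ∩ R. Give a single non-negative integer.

Q − P = {16}
(Q − P) ∪ Q = {6,12,13,14,15,16}
Q ∩ ((Q − P) ∪ Q) = {6,12,13,14,15,16}
(Q ∩ ((Q − P) ∪ Q)) ∩ R = {6,15,16}
|(Q ∩ ((Q − P) ∪ Q)) ∩ R| = 3

3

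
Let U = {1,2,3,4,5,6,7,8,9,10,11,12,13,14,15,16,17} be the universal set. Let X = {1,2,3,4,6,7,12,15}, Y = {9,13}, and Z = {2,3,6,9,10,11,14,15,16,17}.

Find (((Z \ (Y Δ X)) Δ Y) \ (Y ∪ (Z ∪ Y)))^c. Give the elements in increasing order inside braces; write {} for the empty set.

Y Δ X = {1,2,3,4,6,7,9,12,13,15}
Z \ (Y Δ X) = {10,11,14,16,17}
(Z \ (Y Δ X)) Δ Y = {9,10,11,13,14,16,17}
Z ∪ Y = {2,3,6,9,10,11,13,14,15,16,17}
Y ∪ (Z ∪ Y) = {2,3,6,9,10,11,13,14,15,16,17}
((Z \ (Y Δ X)) Δ Y) \ (Y ∪ (Z ∪ Y)) = {}
(((Z \ (Y Δ X)) Δ Y) \ (Y ∪ (Z ∪ Y)))^c = {1,2,3,4,5,6,7,8,9,10,11,12,13,14,15,16,17}

{1,2,3,4,5,6,7,8,9,10,11,12,13,14,15,16,17}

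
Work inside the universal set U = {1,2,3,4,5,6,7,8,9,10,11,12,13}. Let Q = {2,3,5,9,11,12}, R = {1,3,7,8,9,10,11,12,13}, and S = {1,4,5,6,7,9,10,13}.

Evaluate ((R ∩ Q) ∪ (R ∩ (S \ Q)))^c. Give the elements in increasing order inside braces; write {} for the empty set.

R ∩ Q = {3,9,11,12}
S \ Q = {1,4,6,7,10,13}
R ∩ (S \ Q) = {1,7,10,13}
(R ∩ Q) ∪ (R ∩ (S \ Q)) = {1,3,7,9,10,11,12,13}
((R ∩ Q) ∪ (R ∩ (S \ Q)))^c = {2,4,5,6,8}

{2,4,5,6,8}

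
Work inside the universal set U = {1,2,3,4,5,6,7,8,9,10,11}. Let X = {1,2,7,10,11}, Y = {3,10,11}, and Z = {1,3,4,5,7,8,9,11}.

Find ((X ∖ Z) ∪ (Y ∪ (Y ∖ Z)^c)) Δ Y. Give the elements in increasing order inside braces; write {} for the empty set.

{1,2,4,5,6,7,8,9}

X ∖ Z = {2,10}
Y ∖ Z = {10}
(Y ∖ Z)^c = {1,2,3,4,5,6,7,8,9,11}
Y ∪ (Y ∖ Z)^c = {1,2,3,4,5,6,7,8,9,10,11}
(X ∖ Z) ∪ (Y ∪ (Y ∖ Z)^c) = {1,2,3,4,5,6,7,8,9,10,11}
((X ∖ Z) ∪ (Y ∪ (Y ∖ Z)^c)) Δ Y = {1,2,4,5,6,7,8,9}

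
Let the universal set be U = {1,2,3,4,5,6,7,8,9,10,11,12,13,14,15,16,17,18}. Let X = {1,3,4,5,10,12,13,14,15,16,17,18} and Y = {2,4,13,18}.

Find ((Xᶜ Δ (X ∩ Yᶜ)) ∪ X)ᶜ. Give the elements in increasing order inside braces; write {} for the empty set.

Xᶜ = {2,6,7,8,9,11}
Yᶜ = {1,3,5,6,7,8,9,10,11,12,14,15,16,17}
X ∩ Yᶜ = {1,3,5,10,12,14,15,16,17}
Xᶜ Δ (X ∩ Yᶜ) = {1,2,3,5,6,7,8,9,10,11,12,14,15,16,17}
(Xᶜ Δ (X ∩ Yᶜ)) ∪ X = {1,2,3,4,5,6,7,8,9,10,11,12,13,14,15,16,17,18}
((Xᶜ Δ (X ∩ Yᶜ)) ∪ X)ᶜ = {}

{}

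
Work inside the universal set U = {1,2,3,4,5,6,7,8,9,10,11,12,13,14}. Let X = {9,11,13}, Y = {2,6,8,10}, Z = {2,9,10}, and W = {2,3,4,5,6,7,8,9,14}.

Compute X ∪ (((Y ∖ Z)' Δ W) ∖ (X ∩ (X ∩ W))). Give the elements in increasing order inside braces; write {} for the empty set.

Y ∖ Z = {6,8}
(Y ∖ Z)' = {1,2,3,4,5,7,9,10,11,12,13,14}
(Y ∖ Z)' Δ W = {1,6,8,10,11,12,13}
X ∩ W = {9}
X ∩ (X ∩ W) = {9}
((Y ∖ Z)' Δ W) ∖ (X ∩ (X ∩ W)) = {1,6,8,10,11,12,13}
X ∪ (((Y ∖ Z)' Δ W) ∖ (X ∩ (X ∩ W))) = {1,6,8,9,10,11,12,13}

{1,6,8,9,10,11,12,13}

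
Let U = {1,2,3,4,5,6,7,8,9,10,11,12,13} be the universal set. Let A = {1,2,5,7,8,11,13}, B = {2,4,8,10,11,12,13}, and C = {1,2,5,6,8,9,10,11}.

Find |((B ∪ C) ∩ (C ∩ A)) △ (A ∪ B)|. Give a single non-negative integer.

5

B ∪ C = {1,2,4,5,6,8,9,10,11,12,13}
C ∩ A = {1,2,5,8,11}
(B ∪ C) ∩ (C ∩ A) = {1,2,5,8,11}
A ∪ B = {1,2,4,5,7,8,10,11,12,13}
((B ∪ C) ∩ (C ∩ A)) △ (A ∪ B) = {4,7,10,12,13}
|((B ∪ C) ∩ (C ∩ A)) △ (A ∪ B)| = 5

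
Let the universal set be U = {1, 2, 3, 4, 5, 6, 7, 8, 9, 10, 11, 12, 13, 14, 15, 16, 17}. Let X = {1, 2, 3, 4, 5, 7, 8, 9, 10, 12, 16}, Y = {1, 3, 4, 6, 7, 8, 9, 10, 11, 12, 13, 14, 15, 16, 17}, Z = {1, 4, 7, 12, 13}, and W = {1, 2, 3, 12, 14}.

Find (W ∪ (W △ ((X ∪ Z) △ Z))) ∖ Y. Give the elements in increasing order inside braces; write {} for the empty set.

X ∪ Z = {1, 2, 3, 4, 5, 7, 8, 9, 10, 12, 13, 16}
(X ∪ Z) △ Z = {2, 3, 5, 8, 9, 10, 16}
W △ ((X ∪ Z) △ Z) = {1, 5, 8, 9, 10, 12, 14, 16}
W ∪ (W △ ((X ∪ Z) △ Z)) = {1, 2, 3, 5, 8, 9, 10, 12, 14, 16}
(W ∪ (W △ ((X ∪ Z) △ Z))) ∖ Y = {2, 5}

{2, 5}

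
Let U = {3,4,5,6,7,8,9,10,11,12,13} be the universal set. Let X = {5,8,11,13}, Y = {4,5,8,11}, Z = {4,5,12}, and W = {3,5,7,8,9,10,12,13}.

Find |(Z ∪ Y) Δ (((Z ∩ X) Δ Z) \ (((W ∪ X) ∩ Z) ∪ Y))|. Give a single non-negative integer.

Z ∪ Y = {4,5,8,11,12}
Z ∩ X = {5}
(Z ∩ X) Δ Z = {4,12}
W ∪ X = {3,5,7,8,9,10,11,12,13}
(W ∪ X) ∩ Z = {5,12}
((W ∪ X) ∩ Z) ∪ Y = {4,5,8,11,12}
((Z ∩ X) Δ Z) \ (((W ∪ X) ∩ Z) ∪ Y) = {}
(Z ∪ Y) Δ (((Z ∩ X) Δ Z) \ (((W ∪ X) ∩ Z) ∪ Y)) = {4,5,8,11,12}
|(Z ∪ Y) Δ (((Z ∩ X) Δ Z) \ (((W ∪ X) ∩ Z) ∪ Y))| = 5

5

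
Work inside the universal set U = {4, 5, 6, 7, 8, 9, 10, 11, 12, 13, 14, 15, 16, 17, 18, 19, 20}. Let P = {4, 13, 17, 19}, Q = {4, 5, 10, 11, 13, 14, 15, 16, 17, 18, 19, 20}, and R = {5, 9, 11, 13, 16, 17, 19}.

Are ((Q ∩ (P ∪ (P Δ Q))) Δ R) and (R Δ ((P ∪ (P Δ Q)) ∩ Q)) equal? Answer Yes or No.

P Δ Q = {5, 10, 11, 14, 15, 16, 18, 20}
P ∪ (P Δ Q) = {4, 5, 10, 11, 13, 14, 15, 16, 17, 18, 19, 20}
Q ∩ (P ∪ (P Δ Q)) = {4, 5, 10, 11, 13, 14, 15, 16, 17, 18, 19, 20}
(Q ∩ (P ∪ (P Δ Q))) Δ R = {4, 9, 10, 14, 15, 18, 20}
(P ∪ (P Δ Q)) ∩ Q = {4, 5, 10, 11, 13, 14, 15, 16, 17, 18, 19, 20}
R Δ ((P ∪ (P Δ Q)) ∩ Q) = {4, 9, 10, 14, 15, 18, 20}
Both equal {4, 9, 10, 14, 15, 18, 20}, so (Q ∩ (P ∪ (P Δ Q))) Δ R = R Δ ((P ∪ (P Δ Q)) ∩ Q).

Yes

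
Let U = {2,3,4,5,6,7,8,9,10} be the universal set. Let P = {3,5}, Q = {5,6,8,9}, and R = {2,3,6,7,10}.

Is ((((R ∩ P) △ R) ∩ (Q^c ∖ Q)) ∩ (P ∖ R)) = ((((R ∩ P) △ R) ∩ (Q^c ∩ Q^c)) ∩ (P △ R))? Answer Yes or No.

No

R ∩ P = {3}
(R ∩ P) △ R = {2,6,7,10}
Q^c = {2,3,4,7,10}
Q^c ∖ Q = {2,3,4,7,10}
((R ∩ P) △ R) ∩ (Q^c ∖ Q) = {2,7,10}
P ∖ R = {5}
(((R ∩ P) △ R) ∩ (Q^c ∖ Q)) ∩ (P ∖ R) = {}
Q^c ∩ Q^c = {2,3,4,7,10}
((R ∩ P) △ R) ∩ (Q^c ∩ Q^c) = {2,7,10}
P △ R = {2,5,6,7,10}
(((R ∩ P) △ R) ∩ (Q^c ∩ Q^c)) ∩ (P △ R) = {2,7,10}
2 ∈ (((R ∩ P) △ R) ∩ (Q^c ∩ Q^c)) ∩ (P △ R) but 2 ∉ (((R ∩ P) △ R) ∩ (Q^c ∖ Q)) ∩ (P ∖ R), so they differ.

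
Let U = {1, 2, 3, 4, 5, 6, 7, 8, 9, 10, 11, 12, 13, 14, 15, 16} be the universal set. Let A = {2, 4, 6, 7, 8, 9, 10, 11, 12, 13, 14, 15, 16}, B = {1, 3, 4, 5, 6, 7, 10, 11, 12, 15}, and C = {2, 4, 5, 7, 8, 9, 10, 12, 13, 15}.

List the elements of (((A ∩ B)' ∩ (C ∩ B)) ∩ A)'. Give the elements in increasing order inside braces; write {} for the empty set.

A ∩ B = {4, 6, 7, 10, 11, 12, 15}
(A ∩ B)' = {1, 2, 3, 5, 8, 9, 13, 14, 16}
C ∩ B = {4, 5, 7, 10, 12, 15}
(A ∩ B)' ∩ (C ∩ B) = {5}
((A ∩ B)' ∩ (C ∩ B)) ∩ A = {}
(((A ∩ B)' ∩ (C ∩ B)) ∩ A)' = {1, 2, 3, 4, 5, 6, 7, 8, 9, 10, 11, 12, 13, 14, 15, 16}

{1, 2, 3, 4, 5, 6, 7, 8, 9, 10, 11, 12, 13, 14, 15, 16}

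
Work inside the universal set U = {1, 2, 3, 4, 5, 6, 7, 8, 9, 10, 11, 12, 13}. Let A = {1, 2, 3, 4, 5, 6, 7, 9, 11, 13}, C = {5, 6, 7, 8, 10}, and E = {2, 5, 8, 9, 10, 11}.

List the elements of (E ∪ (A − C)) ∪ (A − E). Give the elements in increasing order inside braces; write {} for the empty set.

{1, 2, 3, 4, 5, 6, 7, 8, 9, 10, 11, 13}

A − C = {1, 2, 3, 4, 9, 11, 13}
E ∪ (A − C) = {1, 2, 3, 4, 5, 8, 9, 10, 11, 13}
A − E = {1, 3, 4, 6, 7, 13}
(E ∪ (A − C)) ∪ (A − E) = {1, 2, 3, 4, 5, 6, 7, 8, 9, 10, 11, 13}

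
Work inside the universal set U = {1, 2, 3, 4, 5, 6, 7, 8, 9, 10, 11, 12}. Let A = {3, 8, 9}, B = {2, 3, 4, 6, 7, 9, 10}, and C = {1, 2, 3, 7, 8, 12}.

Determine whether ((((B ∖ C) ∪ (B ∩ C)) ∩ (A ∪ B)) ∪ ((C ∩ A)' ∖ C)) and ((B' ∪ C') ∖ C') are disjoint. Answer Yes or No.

Yes

B ∖ C = {4, 6, 9, 10}
B ∩ C = {2, 3, 7}
(B ∖ C) ∪ (B ∩ C) = {2, 3, 4, 6, 7, 9, 10}
A ∪ B = {2, 3, 4, 6, 7, 8, 9, 10}
((B ∖ C) ∪ (B ∩ C)) ∩ (A ∪ B) = {2, 3, 4, 6, 7, 9, 10}
C ∩ A = {3, 8}
(C ∩ A)' = {1, 2, 4, 5, 6, 7, 9, 10, 11, 12}
(C ∩ A)' ∖ C = {4, 5, 6, 9, 10, 11}
(((B ∖ C) ∪ (B ∩ C)) ∩ (A ∪ B)) ∪ ((C ∩ A)' ∖ C) = {2, 3, 4, 5, 6, 7, 9, 10, 11}
B' = {1, 5, 8, 11, 12}
C' = {4, 5, 6, 9, 10, 11}
B' ∪ C' = {1, 4, 5, 6, 8, 9, 10, 11, 12}
(B' ∪ C') ∖ C' = {1, 8, 12}
{2, 3, 4, 5, 6, 7, 9, 10, 11} and {1, 8, 12} share no elements.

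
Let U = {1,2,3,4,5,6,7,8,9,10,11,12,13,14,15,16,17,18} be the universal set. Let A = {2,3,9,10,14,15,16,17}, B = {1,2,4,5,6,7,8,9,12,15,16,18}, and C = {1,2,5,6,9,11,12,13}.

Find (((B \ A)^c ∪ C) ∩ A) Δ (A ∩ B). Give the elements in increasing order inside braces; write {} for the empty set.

{3,10,14,17}

B \ A = {1,4,5,6,7,8,12,18}
(B \ A)^c = {2,3,9,10,11,13,14,15,16,17}
(B \ A)^c ∪ C = {1,2,3,5,6,9,10,11,12,13,14,15,16,17}
((B \ A)^c ∪ C) ∩ A = {2,3,9,10,14,15,16,17}
A ∩ B = {2,9,15,16}
(((B \ A)^c ∪ C) ∩ A) Δ (A ∩ B) = {3,10,14,17}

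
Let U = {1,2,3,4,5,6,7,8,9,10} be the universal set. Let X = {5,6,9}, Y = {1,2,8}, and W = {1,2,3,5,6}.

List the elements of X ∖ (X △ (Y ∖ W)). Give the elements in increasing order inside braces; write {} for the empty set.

{}

Y ∖ W = {8}
X △ (Y ∖ W) = {5,6,8,9}
X ∖ (X △ (Y ∖ W)) = {}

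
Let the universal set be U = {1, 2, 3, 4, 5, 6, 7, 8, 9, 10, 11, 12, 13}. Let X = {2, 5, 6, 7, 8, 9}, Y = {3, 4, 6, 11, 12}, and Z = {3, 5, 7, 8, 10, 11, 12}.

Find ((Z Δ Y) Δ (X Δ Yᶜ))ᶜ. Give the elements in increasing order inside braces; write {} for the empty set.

{2, 3, 6, 9, 10, 11, 12}

Z Δ Y = {4, 5, 6, 7, 8, 10}
Yᶜ = {1, 2, 5, 7, 8, 9, 10, 13}
X Δ Yᶜ = {1, 6, 10, 13}
(Z Δ Y) Δ (X Δ Yᶜ) = {1, 4, 5, 7, 8, 13}
((Z Δ Y) Δ (X Δ Yᶜ))ᶜ = {2, 3, 6, 9, 10, 11, 12}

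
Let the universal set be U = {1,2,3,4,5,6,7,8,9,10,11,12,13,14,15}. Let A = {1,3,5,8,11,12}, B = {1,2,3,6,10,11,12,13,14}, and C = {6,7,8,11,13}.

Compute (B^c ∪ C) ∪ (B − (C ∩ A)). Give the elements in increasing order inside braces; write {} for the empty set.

{1,2,3,4,5,6,7,8,9,10,11,12,13,14,15}

B^c = {4,5,7,8,9,15}
B^c ∪ C = {4,5,6,7,8,9,11,13,15}
C ∩ A = {8,11}
B − (C ∩ A) = {1,2,3,6,10,12,13,14}
(B^c ∪ C) ∪ (B − (C ∩ A)) = {1,2,3,4,5,6,7,8,9,10,11,12,13,14,15}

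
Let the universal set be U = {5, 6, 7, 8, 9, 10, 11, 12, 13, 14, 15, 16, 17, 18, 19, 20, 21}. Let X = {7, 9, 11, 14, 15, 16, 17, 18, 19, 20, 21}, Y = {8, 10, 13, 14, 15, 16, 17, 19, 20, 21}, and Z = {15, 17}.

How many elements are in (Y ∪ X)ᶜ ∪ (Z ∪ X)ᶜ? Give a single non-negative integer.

Y ∪ X = {7, 8, 9, 10, 11, 13, 14, 15, 16, 17, 18, 19, 20, 21}
(Y ∪ X)ᶜ = {5, 6, 12}
Z ∪ X = {7, 9, 11, 14, 15, 16, 17, 18, 19, 20, 21}
(Z ∪ X)ᶜ = {5, 6, 8, 10, 12, 13}
(Y ∪ X)ᶜ ∪ (Z ∪ X)ᶜ = {5, 6, 8, 10, 12, 13}
|(Y ∪ X)ᶜ ∪ (Z ∪ X)ᶜ| = 6

6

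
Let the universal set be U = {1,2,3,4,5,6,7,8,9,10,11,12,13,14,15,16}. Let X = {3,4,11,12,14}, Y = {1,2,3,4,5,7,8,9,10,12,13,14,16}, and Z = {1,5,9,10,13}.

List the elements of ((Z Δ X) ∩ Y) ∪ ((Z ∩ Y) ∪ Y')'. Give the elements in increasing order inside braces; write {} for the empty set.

{1,2,3,4,5,7,8,9,10,12,13,14,16}

Z Δ X = {1,3,4,5,9,10,11,12,13,14}
(Z Δ X) ∩ Y = {1,3,4,5,9,10,12,13,14}
Z ∩ Y = {1,5,9,10,13}
Y' = {6,11,15}
(Z ∩ Y) ∪ Y' = {1,5,6,9,10,11,13,15}
((Z ∩ Y) ∪ Y')' = {2,3,4,7,8,12,14,16}
((Z Δ X) ∩ Y) ∪ ((Z ∩ Y) ∪ Y')' = {1,2,3,4,5,7,8,9,10,12,13,14,16}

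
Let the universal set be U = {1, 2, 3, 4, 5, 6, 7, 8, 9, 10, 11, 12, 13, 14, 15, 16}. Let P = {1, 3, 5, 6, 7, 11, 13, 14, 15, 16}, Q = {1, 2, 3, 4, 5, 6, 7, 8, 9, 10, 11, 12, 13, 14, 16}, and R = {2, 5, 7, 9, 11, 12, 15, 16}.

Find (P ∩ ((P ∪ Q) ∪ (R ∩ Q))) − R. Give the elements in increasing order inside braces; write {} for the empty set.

P ∪ Q = {1, 2, 3, 4, 5, 6, 7, 8, 9, 10, 11, 12, 13, 14, 15, 16}
R ∩ Q = {2, 5, 7, 9, 11, 12, 16}
(P ∪ Q) ∪ (R ∩ Q) = {1, 2, 3, 4, 5, 6, 7, 8, 9, 10, 11, 12, 13, 14, 15, 16}
P ∩ ((P ∪ Q) ∪ (R ∩ Q)) = {1, 3, 5, 6, 7, 11, 13, 14, 15, 16}
(P ∩ ((P ∪ Q) ∪ (R ∩ Q))) − R = {1, 3, 6, 13, 14}

{1, 3, 6, 13, 14}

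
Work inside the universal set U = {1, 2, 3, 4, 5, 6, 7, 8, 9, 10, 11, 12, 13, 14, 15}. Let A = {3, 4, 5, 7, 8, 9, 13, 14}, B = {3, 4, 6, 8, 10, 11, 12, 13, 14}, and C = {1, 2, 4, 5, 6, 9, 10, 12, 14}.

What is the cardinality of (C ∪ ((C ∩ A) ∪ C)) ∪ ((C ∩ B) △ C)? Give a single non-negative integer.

C ∩ A = {4, 5, 9, 14}
(C ∩ A) ∪ C = {1, 2, 4, 5, 6, 9, 10, 12, 14}
C ∪ ((C ∩ A) ∪ C) = {1, 2, 4, 5, 6, 9, 10, 12, 14}
C ∩ B = {4, 6, 10, 12, 14}
(C ∩ B) △ C = {1, 2, 5, 9}
(C ∪ ((C ∩ A) ∪ C)) ∪ ((C ∩ B) △ C) = {1, 2, 4, 5, 6, 9, 10, 12, 14}
|(C ∪ ((C ∩ A) ∪ C)) ∪ ((C ∩ B) △ C)| = 9

9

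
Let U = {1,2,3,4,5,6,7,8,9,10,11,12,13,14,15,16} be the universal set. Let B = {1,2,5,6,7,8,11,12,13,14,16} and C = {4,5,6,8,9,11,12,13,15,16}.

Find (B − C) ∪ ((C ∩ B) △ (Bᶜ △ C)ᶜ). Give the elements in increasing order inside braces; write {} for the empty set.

{1,2,4,5,6,7,8,9,11,12,13,14,15,16}

B − C = {1,2,7,14}
C ∩ B = {5,6,8,11,12,13,16}
Bᶜ = {3,4,9,10,15}
Bᶜ △ C = {3,5,6,8,10,11,12,13,16}
(Bᶜ △ C)ᶜ = {1,2,4,7,9,14,15}
(C ∩ B) △ (Bᶜ △ C)ᶜ = {1,2,4,5,6,7,8,9,11,12,13,14,15,16}
(B − C) ∪ ((C ∩ B) △ (Bᶜ △ C)ᶜ) = {1,2,4,5,6,7,8,9,11,12,13,14,15,16}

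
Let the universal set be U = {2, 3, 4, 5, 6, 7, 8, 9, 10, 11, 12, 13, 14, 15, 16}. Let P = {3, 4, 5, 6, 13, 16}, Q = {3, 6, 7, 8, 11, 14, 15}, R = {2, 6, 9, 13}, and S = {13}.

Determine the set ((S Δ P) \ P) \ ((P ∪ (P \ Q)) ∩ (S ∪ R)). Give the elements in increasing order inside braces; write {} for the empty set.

S Δ P = {3, 4, 5, 6, 16}
(S Δ P) \ P = {}
P \ Q = {4, 5, 13, 16}
P ∪ (P \ Q) = {3, 4, 5, 6, 13, 16}
S ∪ R = {2, 6, 9, 13}
(P ∪ (P \ Q)) ∩ (S ∪ R) = {6, 13}
((S Δ P) \ P) \ ((P ∪ (P \ Q)) ∩ (S ∪ R)) = {}

{}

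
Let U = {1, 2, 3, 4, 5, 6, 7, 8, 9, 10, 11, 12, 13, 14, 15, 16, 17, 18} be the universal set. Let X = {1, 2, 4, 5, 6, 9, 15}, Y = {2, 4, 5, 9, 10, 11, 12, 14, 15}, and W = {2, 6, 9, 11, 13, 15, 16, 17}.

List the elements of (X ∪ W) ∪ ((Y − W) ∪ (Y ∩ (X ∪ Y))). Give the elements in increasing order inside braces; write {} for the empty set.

X ∪ W = {1, 2, 4, 5, 6, 9, 11, 13, 15, 16, 17}
Y − W = {4, 5, 10, 12, 14}
X ∪ Y = {1, 2, 4, 5, 6, 9, 10, 11, 12, 14, 15}
Y ∩ (X ∪ Y) = {2, 4, 5, 9, 10, 11, 12, 14, 15}
(Y − W) ∪ (Y ∩ (X ∪ Y)) = {2, 4, 5, 9, 10, 11, 12, 14, 15}
(X ∪ W) ∪ ((Y − W) ∪ (Y ∩ (X ∪ Y))) = {1, 2, 4, 5, 6, 9, 10, 11, 12, 13, 14, 15, 16, 17}

{1, 2, 4, 5, 6, 9, 10, 11, 12, 13, 14, 15, 16, 17}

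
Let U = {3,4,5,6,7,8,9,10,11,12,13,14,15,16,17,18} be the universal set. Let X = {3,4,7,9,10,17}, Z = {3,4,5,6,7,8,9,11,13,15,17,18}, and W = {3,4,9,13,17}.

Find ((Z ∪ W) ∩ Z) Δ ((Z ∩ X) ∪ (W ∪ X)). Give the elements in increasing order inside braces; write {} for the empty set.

{5,6,8,10,11,15,18}

Z ∪ W = {3,4,5,6,7,8,9,11,13,15,17,18}
(Z ∪ W) ∩ Z = {3,4,5,6,7,8,9,11,13,15,17,18}
Z ∩ X = {3,4,7,9,17}
W ∪ X = {3,4,7,9,10,13,17}
(Z ∩ X) ∪ (W ∪ X) = {3,4,7,9,10,13,17}
((Z ∪ W) ∩ Z) Δ ((Z ∩ X) ∪ (W ∪ X)) = {5,6,8,10,11,15,18}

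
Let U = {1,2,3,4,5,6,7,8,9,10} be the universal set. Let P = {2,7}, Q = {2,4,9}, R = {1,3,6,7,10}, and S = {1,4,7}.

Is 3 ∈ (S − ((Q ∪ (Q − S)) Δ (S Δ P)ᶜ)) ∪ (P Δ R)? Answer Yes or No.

3 ∉ Q and 3 ∉ S, so 3 ∉ Q − S
3 ∉ Q and 3 ∉ (Q − S), so 3 ∉ Q ∪ (Q − S)
3 ∉ S and 3 ∉ P, so 3 ∉ S Δ P
3 ∈ (S Δ P)ᶜ since 3 ∉ (S Δ P)
3 ∉ (Q ∪ (Q − S)) and 3 ∈ (S Δ P)ᶜ, so 3 ∈ (Q ∪ (Q − S)) Δ (S Δ P)ᶜ
3 ∉ S and 3 ∈ ((Q ∪ (Q − S)) Δ (S Δ P)ᶜ), so 3 ∉ S − ((Q ∪ (Q − S)) Δ (S Δ P)ᶜ)
3 ∉ P and 3 ∈ R, so 3 ∈ P Δ R
3 ∉ (S − ((Q ∪ (Q − S)) Δ (S Δ P)ᶜ)) and 3 ∈ (P Δ R), so 3 ∈ (S − ((Q ∪ (Q − S)) Δ (S Δ P)ᶜ)) ∪ (P Δ R)

Yes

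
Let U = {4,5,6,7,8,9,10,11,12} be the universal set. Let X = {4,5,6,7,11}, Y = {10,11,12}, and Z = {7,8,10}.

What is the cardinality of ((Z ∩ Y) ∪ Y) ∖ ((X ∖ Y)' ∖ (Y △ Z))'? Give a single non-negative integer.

Z ∩ Y = {10}
(Z ∩ Y) ∪ Y = {10,11,12}
X ∖ Y = {4,5,6,7}
(X ∖ Y)' = {8,9,10,11,12}
Y △ Z = {7,8,11,12}
(X ∖ Y)' ∖ (Y △ Z) = {9,10}
((X ∖ Y)' ∖ (Y △ Z))' = {4,5,6,7,8,11,12}
((Z ∩ Y) ∪ Y) ∖ ((X ∖ Y)' ∖ (Y △ Z))' = {10}
|((Z ∩ Y) ∪ Y) ∖ ((X ∖ Y)' ∖ (Y △ Z))'| = 1

1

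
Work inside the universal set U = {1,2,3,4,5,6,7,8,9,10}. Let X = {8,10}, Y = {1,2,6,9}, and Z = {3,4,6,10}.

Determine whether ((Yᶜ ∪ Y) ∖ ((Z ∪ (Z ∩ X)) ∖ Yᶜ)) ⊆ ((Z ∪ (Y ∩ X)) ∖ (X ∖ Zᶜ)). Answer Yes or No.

Yᶜ = {3,4,5,7,8,10}
Yᶜ ∪ Y = {1,2,3,4,5,6,7,8,9,10}
Z ∩ X = {10}
Z ∪ (Z ∩ X) = {3,4,6,10}
(Z ∪ (Z ∩ X)) ∖ Yᶜ = {6}
(Yᶜ ∪ Y) ∖ ((Z ∪ (Z ∩ X)) ∖ Yᶜ) = {1,2,3,4,5,7,8,9,10}
Y ∩ X = {}
Z ∪ (Y ∩ X) = {3,4,6,10}
Zᶜ = {1,2,5,7,8,9}
X ∖ Zᶜ = {10}
(Z ∪ (Y ∩ X)) ∖ (X ∖ Zᶜ) = {3,4,6}
1 ∈ (Yᶜ ∪ Y) ∖ ((Z ∪ (Z ∩ X)) ∖ Yᶜ) but 1 ∉ (Z ∪ (Y ∩ X)) ∖ (X ∖ Zᶜ), so the inclusion fails.

No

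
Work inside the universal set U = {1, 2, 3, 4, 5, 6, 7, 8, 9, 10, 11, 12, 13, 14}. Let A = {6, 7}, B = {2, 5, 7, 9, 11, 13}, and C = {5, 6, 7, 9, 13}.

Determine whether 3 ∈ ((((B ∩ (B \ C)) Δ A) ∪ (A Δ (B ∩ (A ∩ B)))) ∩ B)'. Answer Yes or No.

3 ∉ B and 3 ∉ C, so 3 ∉ B \ C
3 ∉ B and 3 ∉ (B \ C), so 3 ∉ B ∩ (B \ C)
3 ∉ (B ∩ (B \ C)) and 3 ∉ A, so 3 ∉ (B ∩ (B \ C)) Δ A
3 ∉ A and 3 ∉ B, so 3 ∉ A ∩ B
3 ∉ B and 3 ∉ (A ∩ B), so 3 ∉ B ∩ (A ∩ B)
3 ∉ A and 3 ∉ (B ∩ (A ∩ B)), so 3 ∉ A Δ (B ∩ (A ∩ B))
3 ∉ ((B ∩ (B \ C)) Δ A) and 3 ∉ (A Δ (B ∩ (A ∩ B))), so 3 ∉ ((B ∩ (B \ C)) Δ A) ∪ (A Δ (B ∩ (A ∩ B)))
3 ∉ (((B ∩ (B \ C)) Δ A) ∪ (A Δ (B ∩ (A ∩ B)))) and 3 ∉ B, so 3 ∉ (((B ∩ (B \ C)) Δ A) ∪ (A Δ (B ∩ (A ∩ B)))) ∩ B
3 ∈ ((((B ∩ (B \ C)) Δ A) ∪ (A Δ (B ∩ (A ∩ B)))) ∩ B)' since 3 ∉ ((((B ∩ (B \ C)) Δ A) ∪ (A Δ (B ∩ (A ∩ B)))) ∩ B)

Yes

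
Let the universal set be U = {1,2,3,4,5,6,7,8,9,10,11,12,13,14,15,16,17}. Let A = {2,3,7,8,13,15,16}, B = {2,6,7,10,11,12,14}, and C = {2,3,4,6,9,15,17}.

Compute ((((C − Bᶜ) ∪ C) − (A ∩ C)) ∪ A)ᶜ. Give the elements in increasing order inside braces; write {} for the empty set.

{1,5,10,11,12,14}

Bᶜ = {1,3,4,5,8,9,13,15,16,17}
C − Bᶜ = {2,6}
(C − Bᶜ) ∪ C = {2,3,4,6,9,15,17}
A ∩ C = {2,3,15}
((C − Bᶜ) ∪ C) − (A ∩ C) = {4,6,9,17}
(((C − Bᶜ) ∪ C) − (A ∩ C)) ∪ A = {2,3,4,6,7,8,9,13,15,16,17}
((((C − Bᶜ) ∪ C) − (A ∩ C)) ∪ A)ᶜ = {1,5,10,11,12,14}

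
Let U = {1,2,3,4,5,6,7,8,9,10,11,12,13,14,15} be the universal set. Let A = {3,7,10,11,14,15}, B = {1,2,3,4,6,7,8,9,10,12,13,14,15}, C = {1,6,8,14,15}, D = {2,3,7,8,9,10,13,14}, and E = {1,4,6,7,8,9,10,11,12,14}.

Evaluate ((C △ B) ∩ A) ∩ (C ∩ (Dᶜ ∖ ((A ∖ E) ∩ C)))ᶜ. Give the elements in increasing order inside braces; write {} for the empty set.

C △ B = {2,3,4,7,9,10,12,13}
(C △ B) ∩ A = {3,7,10}
Dᶜ = {1,4,5,6,11,12,15}
A ∖ E = {3,15}
(A ∖ E) ∩ C = {15}
Dᶜ ∖ ((A ∖ E) ∩ C) = {1,4,5,6,11,12}
C ∩ (Dᶜ ∖ ((A ∖ E) ∩ C)) = {1,6}
(C ∩ (Dᶜ ∖ ((A ∖ E) ∩ C)))ᶜ = {2,3,4,5,7,8,9,10,11,12,13,14,15}
((C △ B) ∩ A) ∩ (C ∩ (Dᶜ ∖ ((A ∖ E) ∩ C)))ᶜ = {3,7,10}

{3,7,10}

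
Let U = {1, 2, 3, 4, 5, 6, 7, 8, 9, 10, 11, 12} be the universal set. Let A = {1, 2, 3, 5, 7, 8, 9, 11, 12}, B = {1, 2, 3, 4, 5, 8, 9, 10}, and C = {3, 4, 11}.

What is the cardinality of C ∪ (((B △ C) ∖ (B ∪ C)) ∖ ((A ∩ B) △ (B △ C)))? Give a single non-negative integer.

B △ C = {1, 2, 5, 8, 9, 10, 11}
B ∪ C = {1, 2, 3, 4, 5, 8, 9, 10, 11}
(B △ C) ∖ (B ∪ C) = {}
A ∩ B = {1, 2, 3, 5, 8, 9}
(A ∩ B) △ (B △ C) = {3, 10, 11}
((B △ C) ∖ (B ∪ C)) ∖ ((A ∩ B) △ (B △ C)) = {}
C ∪ (((B △ C) ∖ (B ∪ C)) ∖ ((A ∩ B) △ (B △ C))) = {3, 4, 11}
|C ∪ (((B △ C) ∖ (B ∪ C)) ∖ ((A ∩ B) △ (B △ C)))| = 3

3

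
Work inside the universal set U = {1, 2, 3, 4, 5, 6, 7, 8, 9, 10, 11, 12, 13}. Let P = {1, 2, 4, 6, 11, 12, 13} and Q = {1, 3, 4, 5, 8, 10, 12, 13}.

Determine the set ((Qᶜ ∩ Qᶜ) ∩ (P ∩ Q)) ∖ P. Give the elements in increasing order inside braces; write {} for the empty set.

Qᶜ = {2, 6, 7, 9, 11}
Qᶜ ∩ Qᶜ = {2, 6, 7, 9, 11}
P ∩ Q = {1, 4, 12, 13}
(Qᶜ ∩ Qᶜ) ∩ (P ∩ Q) = {}
((Qᶜ ∩ Qᶜ) ∩ (P ∩ Q)) ∖ P = {}

{}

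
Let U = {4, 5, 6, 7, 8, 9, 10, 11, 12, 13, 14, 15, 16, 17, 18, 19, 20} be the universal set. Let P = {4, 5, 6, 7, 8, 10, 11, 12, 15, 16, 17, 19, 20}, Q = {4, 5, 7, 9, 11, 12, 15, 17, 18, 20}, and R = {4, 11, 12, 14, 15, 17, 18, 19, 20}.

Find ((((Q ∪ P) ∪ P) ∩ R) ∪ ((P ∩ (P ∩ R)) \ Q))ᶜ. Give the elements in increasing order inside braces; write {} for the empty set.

Q ∪ P = {4, 5, 6, 7, 8, 9, 10, 11, 12, 15, 16, 17, 18, 19, 20}
(Q ∪ P) ∪ P = {4, 5, 6, 7, 8, 9, 10, 11, 12, 15, 16, 17, 18, 19, 20}
((Q ∪ P) ∪ P) ∩ R = {4, 11, 12, 15, 17, 18, 19, 20}
P ∩ R = {4, 11, 12, 15, 17, 19, 20}
P ∩ (P ∩ R) = {4, 11, 12, 15, 17, 19, 20}
(P ∩ (P ∩ R)) \ Q = {19}
(((Q ∪ P) ∪ P) ∩ R) ∪ ((P ∩ (P ∩ R)) \ Q) = {4, 11, 12, 15, 17, 18, 19, 20}
((((Q ∪ P) ∪ P) ∩ R) ∪ ((P ∩ (P ∩ R)) \ Q))ᶜ = {5, 6, 7, 8, 9, 10, 13, 14, 16}

{5, 6, 7, 8, 9, 10, 13, 14, 16}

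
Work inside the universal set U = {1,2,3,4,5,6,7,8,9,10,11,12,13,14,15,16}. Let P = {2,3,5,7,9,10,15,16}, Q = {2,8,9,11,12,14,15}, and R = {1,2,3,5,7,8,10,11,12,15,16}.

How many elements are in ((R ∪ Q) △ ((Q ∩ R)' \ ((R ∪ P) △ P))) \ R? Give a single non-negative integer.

3

R ∪ Q = {1,2,3,5,7,8,9,10,11,12,14,15,16}
Q ∩ R = {2,8,11,12,15}
(Q ∩ R)' = {1,3,4,5,6,7,9,10,13,14,16}
R ∪ P = {1,2,3,5,7,8,9,10,11,12,15,16}
(R ∪ P) △ P = {1,8,11,12}
(Q ∩ R)' \ ((R ∪ P) △ P) = {3,4,5,6,7,9,10,13,14,16}
(R ∪ Q) △ ((Q ∩ R)' \ ((R ∪ P) △ P)) = {1,2,4,6,8,11,12,13,15}
((R ∪ Q) △ ((Q ∩ R)' \ ((R ∪ P) △ P))) \ R = {4,6,13}
|((R ∪ Q) △ ((Q ∩ R)' \ ((R ∪ P) △ P))) \ R| = 3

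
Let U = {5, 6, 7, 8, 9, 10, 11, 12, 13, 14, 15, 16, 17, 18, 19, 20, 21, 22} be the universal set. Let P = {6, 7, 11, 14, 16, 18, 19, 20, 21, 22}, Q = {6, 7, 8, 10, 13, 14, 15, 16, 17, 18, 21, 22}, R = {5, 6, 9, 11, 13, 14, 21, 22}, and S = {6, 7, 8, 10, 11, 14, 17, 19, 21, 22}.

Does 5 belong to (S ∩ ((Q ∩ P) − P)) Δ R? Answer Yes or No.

5 ∉ Q and 5 ∉ P, so 5 ∉ Q ∩ P
5 ∉ (Q ∩ P) and 5 ∉ P, so 5 ∉ (Q ∩ P) − P
5 ∉ S and 5 ∉ ((Q ∩ P) − P), so 5 ∉ S ∩ ((Q ∩ P) − P)
5 ∉ (S ∩ ((Q ∩ P) − P)) and 5 ∈ R, so 5 ∈ (S ∩ ((Q ∩ P) − P)) Δ R

Yes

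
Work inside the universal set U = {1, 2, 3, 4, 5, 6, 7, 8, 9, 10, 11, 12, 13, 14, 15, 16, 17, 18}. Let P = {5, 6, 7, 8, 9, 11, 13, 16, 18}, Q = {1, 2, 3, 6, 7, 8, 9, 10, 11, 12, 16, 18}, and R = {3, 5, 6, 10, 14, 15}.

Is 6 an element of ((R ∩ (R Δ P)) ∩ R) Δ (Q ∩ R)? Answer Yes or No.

6 ∈ R and 6 ∈ P, so 6 ∉ R Δ P
6 ∈ R and 6 ∉ (R Δ P), so 6 ∉ R ∩ (R Δ P)
6 ∉ (R ∩ (R Δ P)) and 6 ∈ R, so 6 ∉ (R ∩ (R Δ P)) ∩ R
6 ∈ Q and 6 ∈ R, so 6 ∈ Q ∩ R
6 ∉ ((R ∩ (R Δ P)) ∩ R) and 6 ∈ (Q ∩ R), so 6 ∈ ((R ∩ (R Δ P)) ∩ R) Δ (Q ∩ R)

Yes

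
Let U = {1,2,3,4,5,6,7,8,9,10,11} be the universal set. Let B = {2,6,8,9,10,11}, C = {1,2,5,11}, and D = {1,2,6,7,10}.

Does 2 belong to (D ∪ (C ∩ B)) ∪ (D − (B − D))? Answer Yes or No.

Yes

2 ∈ C and 2 ∈ B, so 2 ∈ C ∩ B
2 ∈ D and 2 ∈ (C ∩ B), so 2 ∈ D ∪ (C ∩ B)
2 ∈ B and 2 ∈ D, so 2 ∉ B − D
2 ∈ D and 2 ∉ (B − D), so 2 ∈ D − (B − D)
2 ∈ (D ∪ (C ∩ B)) and 2 ∈ (D − (B − D)), so 2 ∈ (D ∪ (C ∩ B)) ∪ (D − (B − D))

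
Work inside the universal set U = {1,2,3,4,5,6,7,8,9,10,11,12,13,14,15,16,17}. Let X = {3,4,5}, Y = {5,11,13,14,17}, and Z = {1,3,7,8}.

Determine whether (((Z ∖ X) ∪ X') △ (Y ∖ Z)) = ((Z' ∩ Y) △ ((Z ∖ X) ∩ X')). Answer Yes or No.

Z ∖ X = {1,7,8}
X' = {1,2,6,7,8,9,10,11,12,13,14,15,16,17}
(Z ∖ X) ∪ X' = {1,2,6,7,8,9,10,11,12,13,14,15,16,17}
Y ∖ Z = {5,11,13,14,17}
((Z ∖ X) ∪ X') △ (Y ∖ Z) = {1,2,5,6,7,8,9,10,12,15,16}
Z' = {2,4,5,6,9,10,11,12,13,14,15,16,17}
Z' ∩ Y = {5,11,13,14,17}
(Z ∖ X) ∩ X' = {1,7,8}
(Z' ∩ Y) △ ((Z ∖ X) ∩ X') = {1,5,7,8,11,13,14,17}
2 ∈ ((Z ∖ X) ∪ X') △ (Y ∖ Z) but 2 ∉ (Z' ∩ Y) △ ((Z ∖ X) ∩ X'), so they differ.

No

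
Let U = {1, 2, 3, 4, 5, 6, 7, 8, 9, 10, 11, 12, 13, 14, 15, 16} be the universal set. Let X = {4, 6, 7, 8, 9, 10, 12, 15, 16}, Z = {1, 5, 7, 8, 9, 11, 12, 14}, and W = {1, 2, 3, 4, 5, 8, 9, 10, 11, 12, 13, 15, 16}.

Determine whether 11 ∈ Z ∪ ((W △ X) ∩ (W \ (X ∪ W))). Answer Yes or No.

11 ∈ W and 11 ∉ X, so 11 ∈ W △ X
11 ∉ X and 11 ∈ W, so 11 ∈ X ∪ W
11 ∈ W and 11 ∈ (X ∪ W), so 11 ∉ W \ (X ∪ W)
11 ∈ (W △ X) and 11 ∉ (W \ (X ∪ W)), so 11 ∉ (W △ X) ∩ (W \ (X ∪ W))
11 ∈ Z and 11 ∉ ((W △ X) ∩ (W \ (X ∪ W))), so 11 ∈ Z ∪ ((W △ X) ∩ (W \ (X ∪ W)))

Yes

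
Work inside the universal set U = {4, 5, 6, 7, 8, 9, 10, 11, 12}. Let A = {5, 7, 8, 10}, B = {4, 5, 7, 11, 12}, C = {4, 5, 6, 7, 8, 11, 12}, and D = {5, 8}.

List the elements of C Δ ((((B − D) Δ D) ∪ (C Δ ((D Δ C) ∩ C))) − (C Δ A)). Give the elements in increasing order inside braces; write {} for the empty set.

B − D = {4, 7, 11, 12}
(B − D) Δ D = {4, 5, 7, 8, 11, 12}
D Δ C = {4, 6, 7, 11, 12}
(D Δ C) ∩ C = {4, 6, 7, 11, 12}
C Δ ((D Δ C) ∩ C) = {5, 8}
((B − D) Δ D) ∪ (C Δ ((D Δ C) ∩ C)) = {4, 5, 7, 8, 11, 12}
C Δ A = {4, 6, 10, 11, 12}
(((B − D) Δ D) ∪ (C Δ ((D Δ C) ∩ C))) − (C Δ A) = {5, 7, 8}
C Δ ((((B − D) Δ D) ∪ (C Δ ((D Δ C) ∩ C))) − (C Δ A)) = {4, 6, 11, 12}

{4, 6, 11, 12}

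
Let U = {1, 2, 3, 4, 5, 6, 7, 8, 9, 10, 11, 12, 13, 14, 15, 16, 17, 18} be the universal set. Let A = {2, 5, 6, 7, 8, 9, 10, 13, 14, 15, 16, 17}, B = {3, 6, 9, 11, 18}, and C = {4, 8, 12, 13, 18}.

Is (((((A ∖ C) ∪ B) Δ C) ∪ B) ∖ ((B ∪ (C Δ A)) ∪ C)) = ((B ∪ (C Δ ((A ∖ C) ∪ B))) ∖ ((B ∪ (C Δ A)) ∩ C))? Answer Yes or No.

A ∖ C = {2, 5, 6, 7, 9, 10, 14, 15, 16, 17}
(A ∖ C) ∪ B = {2, 3, 5, 6, 7, 9, 10, 11, 14, 15, 16, 17, 18}
((A ∖ C) ∪ B) Δ C = {2, 3, 4, 5, 6, 7, 8, 9, 10, 11, 12, 13, 14, 15, 16, 17}
(((A ∖ C) ∪ B) Δ C) ∪ B = {2, 3, 4, 5, 6, 7, 8, 9, 10, 11, 12, 13, 14, 15, 16, 17, 18}
C Δ A = {2, 4, 5, 6, 7, 9, 10, 12, 14, 15, 16, 17, 18}
B ∪ (C Δ A) = {2, 3, 4, 5, 6, 7, 9, 10, 11, 12, 14, 15, 16, 17, 18}
(B ∪ (C Δ A)) ∪ C = {2, 3, 4, 5, 6, 7, 8, 9, 10, 11, 12, 13, 14, 15, 16, 17, 18}
((((A ∖ C) ∪ B) Δ C) ∪ B) ∖ ((B ∪ (C Δ A)) ∪ C) = {}
C Δ ((A ∖ C) ∪ B) = {2, 3, 4, 5, 6, 7, 8, 9, 10, 11, 12, 13, 14, 15, 16, 17}
B ∪ (C Δ ((A ∖ C) ∪ B)) = {2, 3, 4, 5, 6, 7, 8, 9, 10, 11, 12, 13, 14, 15, 16, 17, 18}
(B ∪ (C Δ A)) ∩ C = {4, 12, 18}
(B ∪ (C Δ ((A ∖ C) ∪ B))) ∖ ((B ∪ (C Δ A)) ∩ C) = {2, 3, 5, 6, 7, 8, 9, 10, 11, 13, 14, 15, 16, 17}
2 ∈ (B ∪ (C Δ ((A ∖ C) ∪ B))) ∖ ((B ∪ (C Δ A)) ∩ C) but 2 ∉ ((((A ∖ C) ∪ B) Δ C) ∪ B) ∖ ((B ∪ (C Δ A)) ∪ C), so they differ.

No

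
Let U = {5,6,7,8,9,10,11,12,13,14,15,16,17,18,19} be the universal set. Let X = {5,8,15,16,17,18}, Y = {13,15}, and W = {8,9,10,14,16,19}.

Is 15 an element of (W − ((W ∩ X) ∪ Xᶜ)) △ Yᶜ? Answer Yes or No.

15 ∉ W and 15 ∈ X, so 15 ∉ W ∩ X
15 ∈ X, so 15 ∉ Xᶜ
15 ∉ (W ∩ X) and 15 ∉ Xᶜ, so 15 ∉ (W ∩ X) ∪ Xᶜ
15 ∉ W and 15 ∉ ((W ∩ X) ∪ Xᶜ), so 15 ∉ W − ((W ∩ X) ∪ Xᶜ)
15 ∈ Y, so 15 ∉ Yᶜ
15 ∉ (W − ((W ∩ X) ∪ Xᶜ)) and 15 ∉ Yᶜ, so 15 ∉ (W − ((W ∩ X) ∪ Xᶜ)) △ Yᶜ

No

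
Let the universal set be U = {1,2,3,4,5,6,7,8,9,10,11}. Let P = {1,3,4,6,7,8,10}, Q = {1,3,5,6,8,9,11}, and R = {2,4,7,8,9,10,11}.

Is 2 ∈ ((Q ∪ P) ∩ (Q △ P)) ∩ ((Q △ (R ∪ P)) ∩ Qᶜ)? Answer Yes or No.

2 ∉ Q and 2 ∉ P, so 2 ∉ Q ∪ P
2 ∉ Q and 2 ∉ P, so 2 ∉ Q △ P
2 ∉ (Q ∪ P) and 2 ∉ (Q △ P), so 2 ∉ (Q ∪ P) ∩ (Q △ P)
2 ∈ R and 2 ∉ P, so 2 ∈ R ∪ P
2 ∉ Q and 2 ∈ (R ∪ P), so 2 ∈ Q △ (R ∪ P)
2 ∉ Q, so 2 ∈ Qᶜ
2 ∈ (Q △ (R ∪ P)) and 2 ∈ Qᶜ, so 2 ∈ (Q △ (R ∪ P)) ∩ Qᶜ
2 ∉ ((Q ∪ P) ∩ (Q △ P)) and 2 ∈ ((Q △ (R ∪ P)) ∩ Qᶜ), so 2 ∉ ((Q ∪ P) ∩ (Q △ P)) ∩ ((Q △ (R ∪ P)) ∩ Qᶜ)

No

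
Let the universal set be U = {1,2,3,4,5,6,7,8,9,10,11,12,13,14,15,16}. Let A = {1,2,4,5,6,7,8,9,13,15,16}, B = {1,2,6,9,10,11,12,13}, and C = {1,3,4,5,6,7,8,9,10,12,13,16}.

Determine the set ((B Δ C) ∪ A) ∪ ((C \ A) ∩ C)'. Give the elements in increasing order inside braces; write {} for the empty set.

B Δ C = {2,3,4,5,7,8,11,16}
(B Δ C) ∪ A = {1,2,3,4,5,6,7,8,9,11,13,15,16}
C \ A = {3,10,12}
(C \ A) ∩ C = {3,10,12}
((C \ A) ∩ C)' = {1,2,4,5,6,7,8,9,11,13,14,15,16}
((B Δ C) ∪ A) ∪ ((C \ A) ∩ C)' = {1,2,3,4,5,6,7,8,9,11,13,14,15,16}

{1,2,3,4,5,6,7,8,9,11,13,14,15,16}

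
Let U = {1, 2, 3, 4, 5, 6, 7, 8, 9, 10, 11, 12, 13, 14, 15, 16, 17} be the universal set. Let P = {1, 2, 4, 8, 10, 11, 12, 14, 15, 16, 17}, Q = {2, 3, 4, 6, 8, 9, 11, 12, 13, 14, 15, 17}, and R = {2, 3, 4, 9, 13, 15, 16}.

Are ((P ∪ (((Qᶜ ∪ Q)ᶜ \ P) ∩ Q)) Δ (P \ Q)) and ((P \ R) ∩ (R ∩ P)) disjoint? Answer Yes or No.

Yes

Qᶜ = {1, 5, 7, 10, 16}
Qᶜ ∪ Q = {1, 2, 3, 4, 5, 6, 7, 8, 9, 10, 11, 12, 13, 14, 15, 16, 17}
(Qᶜ ∪ Q)ᶜ = {}
(Qᶜ ∪ Q)ᶜ \ P = {}
((Qᶜ ∪ Q)ᶜ \ P) ∩ Q = {}
P ∪ (((Qᶜ ∪ Q)ᶜ \ P) ∩ Q) = {1, 2, 4, 8, 10, 11, 12, 14, 15, 16, 17}
P \ Q = {1, 10, 16}
(P ∪ (((Qᶜ ∪ Q)ᶜ \ P) ∩ Q)) Δ (P \ Q) = {2, 4, 8, 11, 12, 14, 15, 17}
P \ R = {1, 8, 10, 11, 12, 14, 17}
R ∩ P = {2, 4, 15, 16}
(P \ R) ∩ (R ∩ P) = {}
{2, 4, 8, 11, 12, 14, 15, 17} and {} share no elements.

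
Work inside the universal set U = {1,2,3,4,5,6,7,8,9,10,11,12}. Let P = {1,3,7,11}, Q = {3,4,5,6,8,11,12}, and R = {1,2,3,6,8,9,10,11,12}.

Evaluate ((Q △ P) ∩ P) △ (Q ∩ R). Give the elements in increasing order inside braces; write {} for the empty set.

Q △ P = {1,4,5,6,7,8,12}
(Q △ P) ∩ P = {1,7}
Q ∩ R = {3,6,8,11,12}
((Q △ P) ∩ P) △ (Q ∩ R) = {1,3,6,7,8,11,12}

{1,3,6,7,8,11,12}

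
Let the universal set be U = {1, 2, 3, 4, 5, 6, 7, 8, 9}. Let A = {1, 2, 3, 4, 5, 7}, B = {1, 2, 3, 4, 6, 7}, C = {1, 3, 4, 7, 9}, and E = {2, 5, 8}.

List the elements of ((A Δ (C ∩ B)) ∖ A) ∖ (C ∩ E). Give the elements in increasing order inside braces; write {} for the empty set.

{}

C ∩ B = {1, 3, 4, 7}
A Δ (C ∩ B) = {2, 5}
(A Δ (C ∩ B)) ∖ A = {}
C ∩ E = {}
((A Δ (C ∩ B)) ∖ A) ∖ (C ∩ E) = {}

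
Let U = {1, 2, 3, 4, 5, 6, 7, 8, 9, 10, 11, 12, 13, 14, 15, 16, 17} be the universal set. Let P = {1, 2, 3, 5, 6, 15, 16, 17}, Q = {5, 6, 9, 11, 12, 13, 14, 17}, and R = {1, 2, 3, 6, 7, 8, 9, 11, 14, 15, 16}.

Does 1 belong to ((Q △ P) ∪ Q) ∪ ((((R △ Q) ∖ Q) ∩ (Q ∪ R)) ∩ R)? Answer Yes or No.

1 ∉ Q and 1 ∈ P, so 1 ∈ Q △ P
1 ∈ (Q △ P) and 1 ∉ Q, so 1 ∈ (Q △ P) ∪ Q
1 ∈ R and 1 ∉ Q, so 1 ∈ R △ Q
1 ∈ (R △ Q) and 1 ∉ Q, so 1 ∈ (R △ Q) ∖ Q
1 ∉ Q and 1 ∈ R, so 1 ∈ Q ∪ R
1 ∈ ((R △ Q) ∖ Q) and 1 ∈ (Q ∪ R), so 1 ∈ ((R △ Q) ∖ Q) ∩ (Q ∪ R)
1 ∈ (((R △ Q) ∖ Q) ∩ (Q ∪ R)) and 1 ∈ R, so 1 ∈ (((R △ Q) ∖ Q) ∩ (Q ∪ R)) ∩ R
1 ∈ ((Q △ P) ∪ Q) and 1 ∈ ((((R △ Q) ∖ Q) ∩ (Q ∪ R)) ∩ R), so 1 ∈ ((Q △ P) ∪ Q) ∪ ((((R △ Q) ∖ Q) ∩ (Q ∪ R)) ∩ R)

Yes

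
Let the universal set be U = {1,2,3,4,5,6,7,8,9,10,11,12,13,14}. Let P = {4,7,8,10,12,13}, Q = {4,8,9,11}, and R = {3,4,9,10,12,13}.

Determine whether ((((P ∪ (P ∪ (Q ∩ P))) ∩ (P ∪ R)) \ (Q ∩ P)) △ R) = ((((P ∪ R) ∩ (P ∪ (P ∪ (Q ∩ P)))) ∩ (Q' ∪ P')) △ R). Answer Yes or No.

Yes

Q ∩ P = {4,8}
P ∪ (Q ∩ P) = {4,7,8,10,12,13}
P ∪ (P ∪ (Q ∩ P)) = {4,7,8,10,12,13}
P ∪ R = {3,4,7,8,9,10,12,13}
(P ∪ (P ∪ (Q ∩ P))) ∩ (P ∪ R) = {4,7,8,10,12,13}
((P ∪ (P ∪ (Q ∩ P))) ∩ (P ∪ R)) \ (Q ∩ P) = {7,10,12,13}
(((P ∪ (P ∪ (Q ∩ P))) ∩ (P ∪ R)) \ (Q ∩ P)) △ R = {3,4,7,9}
(P ∪ R) ∩ (P ∪ (P ∪ (Q ∩ P))) = {4,7,8,10,12,13}
Q' = {1,2,3,5,6,7,10,12,13,14}
P' = {1,2,3,5,6,9,11,14}
Q' ∪ P' = {1,2,3,5,6,7,9,10,11,12,13,14}
((P ∪ R) ∩ (P ∪ (P ∪ (Q ∩ P)))) ∩ (Q' ∪ P') = {7,10,12,13}
(((P ∪ R) ∩ (P ∪ (P ∪ (Q ∩ P)))) ∩ (Q' ∪ P')) △ R = {3,4,7,9}
Both equal {3,4,7,9}, so (((P ∪ (P ∪ (Q ∩ P))) ∩ (P ∪ R)) \ (Q ∩ P)) △ R = (((P ∪ R) ∩ (P ∪ (P ∪ (Q ∩ P)))) ∩ (Q' ∪ P')) △ R.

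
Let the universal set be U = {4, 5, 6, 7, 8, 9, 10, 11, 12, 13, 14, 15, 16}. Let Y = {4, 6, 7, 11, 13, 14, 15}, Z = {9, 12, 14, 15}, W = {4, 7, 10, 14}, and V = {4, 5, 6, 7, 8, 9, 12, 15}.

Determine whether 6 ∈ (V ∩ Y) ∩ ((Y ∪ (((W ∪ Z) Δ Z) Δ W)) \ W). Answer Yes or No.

Yes

6 ∈ V and 6 ∈ Y, so 6 ∈ V ∩ Y
6 ∉ W and 6 ∉ Z, so 6 ∉ W ∪ Z
6 ∉ (W ∪ Z) and 6 ∉ Z, so 6 ∉ (W ∪ Z) Δ Z
6 ∉ ((W ∪ Z) Δ Z) and 6 ∉ W, so 6 ∉ ((W ∪ Z) Δ Z) Δ W
6 ∈ Y and 6 ∉ (((W ∪ Z) Δ Z) Δ W), so 6 ∈ Y ∪ (((W ∪ Z) Δ Z) Δ W)
6 ∈ (Y ∪ (((W ∪ Z) Δ Z) Δ W)) and 6 ∉ W, so 6 ∈ (Y ∪ (((W ∪ Z) Δ Z) Δ W)) \ W
6 ∈ (V ∩ Y) and 6 ∈ ((Y ∪ (((W ∪ Z) Δ Z) Δ W)) \ W), so 6 ∈ (V ∩ Y) ∩ ((Y ∪ (((W ∪ Z) Δ Z) Δ W)) \ W)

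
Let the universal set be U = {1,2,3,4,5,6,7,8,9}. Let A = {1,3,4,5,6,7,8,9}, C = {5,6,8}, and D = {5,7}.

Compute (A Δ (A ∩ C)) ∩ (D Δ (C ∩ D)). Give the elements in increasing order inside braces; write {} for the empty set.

{7}

A ∩ C = {5,6,8}
A Δ (A ∩ C) = {1,3,4,7,9}
C ∩ D = {5}
D Δ (C ∩ D) = {7}
(A Δ (A ∩ C)) ∩ (D Δ (C ∩ D)) = {7}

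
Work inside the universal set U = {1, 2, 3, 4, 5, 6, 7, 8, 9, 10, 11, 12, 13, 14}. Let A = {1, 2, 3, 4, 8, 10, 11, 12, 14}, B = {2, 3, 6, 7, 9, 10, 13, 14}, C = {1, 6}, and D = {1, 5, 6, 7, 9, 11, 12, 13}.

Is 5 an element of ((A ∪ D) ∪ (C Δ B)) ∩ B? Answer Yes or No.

No

5 ∉ A and 5 ∈ D, so 5 ∈ A ∪ D
5 ∉ C and 5 ∉ B, so 5 ∉ C Δ B
5 ∈ (A ∪ D) and 5 ∉ (C Δ B), so 5 ∈ (A ∪ D) ∪ (C Δ B)
5 ∈ ((A ∪ D) ∪ (C Δ B)) and 5 ∉ B, so 5 ∉ ((A ∪ D) ∪ (C Δ B)) ∩ B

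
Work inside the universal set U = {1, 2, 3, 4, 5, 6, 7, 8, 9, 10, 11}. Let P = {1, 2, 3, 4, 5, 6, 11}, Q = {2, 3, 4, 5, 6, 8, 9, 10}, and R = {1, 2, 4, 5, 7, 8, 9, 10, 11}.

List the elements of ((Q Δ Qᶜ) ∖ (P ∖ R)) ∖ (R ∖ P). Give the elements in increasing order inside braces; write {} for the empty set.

{1, 2, 4, 5, 11}

Qᶜ = {1, 7, 11}
Q Δ Qᶜ = {1, 2, 3, 4, 5, 6, 7, 8, 9, 10, 11}
P ∖ R = {3, 6}
(Q Δ Qᶜ) ∖ (P ∖ R) = {1, 2, 4, 5, 7, 8, 9, 10, 11}
R ∖ P = {7, 8, 9, 10}
((Q Δ Qᶜ) ∖ (P ∖ R)) ∖ (R ∖ P) = {1, 2, 4, 5, 11}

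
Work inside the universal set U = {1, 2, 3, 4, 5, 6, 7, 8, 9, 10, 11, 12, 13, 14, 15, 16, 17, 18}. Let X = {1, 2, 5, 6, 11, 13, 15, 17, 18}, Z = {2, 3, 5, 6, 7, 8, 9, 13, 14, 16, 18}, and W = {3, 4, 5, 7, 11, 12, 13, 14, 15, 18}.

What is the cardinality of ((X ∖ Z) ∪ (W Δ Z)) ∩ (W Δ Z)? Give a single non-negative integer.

X ∖ Z = {1, 11, 15, 17}
W Δ Z = {2, 4, 6, 8, 9, 11, 12, 15, 16}
(X ∖ Z) ∪ (W Δ Z) = {1, 2, 4, 6, 8, 9, 11, 12, 15, 16, 17}
((X ∖ Z) ∪ (W Δ Z)) ∩ (W Δ Z) = {2, 4, 6, 8, 9, 11, 12, 15, 16}
|((X ∖ Z) ∪ (W Δ Z)) ∩ (W Δ Z)| = 9

9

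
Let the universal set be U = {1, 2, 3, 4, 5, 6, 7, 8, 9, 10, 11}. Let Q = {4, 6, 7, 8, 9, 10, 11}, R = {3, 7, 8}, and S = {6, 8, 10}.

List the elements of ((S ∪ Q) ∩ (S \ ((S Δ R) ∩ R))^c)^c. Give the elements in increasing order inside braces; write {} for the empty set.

{1, 2, 3, 5, 6, 8, 10}

S ∪ Q = {4, 6, 7, 8, 9, 10, 11}
S Δ R = {3, 6, 7, 10}
(S Δ R) ∩ R = {3, 7}
S \ ((S Δ R) ∩ R) = {6, 8, 10}
(S \ ((S Δ R) ∩ R))^c = {1, 2, 3, 4, 5, 7, 9, 11}
(S ∪ Q) ∩ (S \ ((S Δ R) ∩ R))^c = {4, 7, 9, 11}
((S ∪ Q) ∩ (S \ ((S Δ R) ∩ R))^c)^c = {1, 2, 3, 5, 6, 8, 10}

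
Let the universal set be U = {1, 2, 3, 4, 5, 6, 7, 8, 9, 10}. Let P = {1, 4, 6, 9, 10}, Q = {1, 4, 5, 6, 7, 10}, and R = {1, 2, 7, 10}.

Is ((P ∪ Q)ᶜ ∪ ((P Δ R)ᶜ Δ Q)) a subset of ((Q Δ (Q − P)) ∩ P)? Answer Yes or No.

No

P ∪ Q = {1, 4, 5, 6, 7, 9, 10}
(P ∪ Q)ᶜ = {2, 3, 8}
P Δ R = {2, 4, 6, 7, 9}
(P Δ R)ᶜ = {1, 3, 5, 8, 10}
(P Δ R)ᶜ Δ Q = {3, 4, 6, 7, 8}
(P ∪ Q)ᶜ ∪ ((P Δ R)ᶜ Δ Q) = {2, 3, 4, 6, 7, 8}
Q − P = {5, 7}
Q Δ (Q − P) = {1, 4, 6, 10}
(Q Δ (Q − P)) ∩ P = {1, 4, 6, 10}
2 ∈ (P ∪ Q)ᶜ ∪ ((P Δ R)ᶜ Δ Q) but 2 ∉ (Q Δ (Q − P)) ∩ P, so the inclusion fails.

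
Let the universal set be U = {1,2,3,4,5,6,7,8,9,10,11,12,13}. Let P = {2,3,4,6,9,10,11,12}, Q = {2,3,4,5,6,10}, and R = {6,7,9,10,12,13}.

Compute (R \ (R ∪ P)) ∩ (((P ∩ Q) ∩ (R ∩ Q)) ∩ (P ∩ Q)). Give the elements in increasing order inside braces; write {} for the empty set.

R ∪ P = {2,3,4,6,7,9,10,11,12,13}
R \ (R ∪ P) = {}
P ∩ Q = {2,3,4,6,10}
R ∩ Q = {6,10}
(P ∩ Q) ∩ (R ∩ Q) = {6,10}
((P ∩ Q) ∩ (R ∩ Q)) ∩ (P ∩ Q) = {6,10}
(R \ (R ∪ P)) ∩ (((P ∩ Q) ∩ (R ∩ Q)) ∩ (P ∩ Q)) = {}

{}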